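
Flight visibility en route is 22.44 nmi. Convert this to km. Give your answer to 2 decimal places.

41.56 km

1 nmi = 1.852 km, so 22.44 × 1.852 = 41.56 km.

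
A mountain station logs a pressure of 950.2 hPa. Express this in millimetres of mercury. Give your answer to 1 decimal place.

712.7 mmHg

1 hPa = 0.750062 mmHg, so 950.2 × 0.750062 = 712.7 mmHg.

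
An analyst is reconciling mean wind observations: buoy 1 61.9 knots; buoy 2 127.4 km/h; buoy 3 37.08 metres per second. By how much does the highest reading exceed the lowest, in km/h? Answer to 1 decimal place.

buoy 1: 61.9 kt = 114.639 km/h.
buoy 3: 37.08 m/s = 133.488 km/h.
Spread: 133.488 − 114.639 = 18.8 km/h.

18.8 km/h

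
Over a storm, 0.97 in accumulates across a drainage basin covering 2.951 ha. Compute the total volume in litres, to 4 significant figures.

Depth: 0.97 in × 25.4 = 24.638 mm.
Area: 2.951 ha = 29510 m².
1 mm over 1 m² is 1 L, so volume = 24.638 × 29510 = 727067.38 L ≈ 727100 L.

727100 litres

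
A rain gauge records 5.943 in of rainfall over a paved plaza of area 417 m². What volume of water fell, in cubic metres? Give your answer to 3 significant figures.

Depth: 5.943 in × 25.4 = 150.9522 mm.
1 mm over 1 m² is 1 L, so volume = 150.9522 × 417 = 62947.067 L = 62.9 m³.

62.9 cubic metres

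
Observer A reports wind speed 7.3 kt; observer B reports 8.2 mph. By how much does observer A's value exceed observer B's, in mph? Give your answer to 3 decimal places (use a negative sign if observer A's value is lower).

0.201 mph

observer A: 7.3 kt = 8.40069 mph.
Difference: 8.40069 − 8.20000 = 0.201 mph.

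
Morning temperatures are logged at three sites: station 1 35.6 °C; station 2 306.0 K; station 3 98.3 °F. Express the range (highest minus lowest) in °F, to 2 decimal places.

station 2: 306.0 K = 32.850 °C.
station 3: 98.3 °F = 36.833 °C.
Spread: 36.833 − 32.850 = 3.983 °C = 7.17 °F.

7.17 °F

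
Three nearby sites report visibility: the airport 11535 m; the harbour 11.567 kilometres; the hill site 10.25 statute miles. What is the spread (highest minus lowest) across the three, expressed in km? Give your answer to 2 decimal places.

4.96 km

the airport: 11535 m = 11.5350 km.
the hill site: 10.25 SM = 16.4958 km.
Spread: 16.4958 − 11.5350 = 4.96 km.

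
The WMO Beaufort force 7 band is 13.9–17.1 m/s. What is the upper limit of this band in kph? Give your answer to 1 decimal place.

13.9–17.1 m/s × 3.6 = 50.0–61.6 km/h.

61.6 km/h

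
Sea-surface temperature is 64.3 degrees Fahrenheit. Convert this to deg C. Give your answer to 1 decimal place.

°C = (°F − 32) × 5/9 = (64.3 − 32) / 1.8 = 17.9 °C.

17.9 °C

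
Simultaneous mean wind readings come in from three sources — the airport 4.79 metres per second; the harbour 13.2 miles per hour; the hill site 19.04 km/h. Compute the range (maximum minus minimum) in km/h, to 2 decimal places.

4.00 km/h

the airport: 4.79 m/s = 17.2440 km/h.
the harbour: 13.2 mph = 21.2433 km/h.
Spread: 21.2433 − 17.2440 = 4.00 km/h.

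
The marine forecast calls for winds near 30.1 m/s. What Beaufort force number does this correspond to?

30.1 m/s lies in the Beaufort 11 band (violent storm, 28.5–32.6 m/s).

Beaufort force 11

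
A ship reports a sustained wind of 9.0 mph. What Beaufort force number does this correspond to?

9.0 mph = 4.0 m/s, which is Beaufort 3 (gentle breeze, 3.4–5.4 m/s).

Beaufort force 3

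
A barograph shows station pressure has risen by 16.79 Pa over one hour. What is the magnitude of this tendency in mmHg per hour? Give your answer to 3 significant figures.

0.126 mmHg per hour

16.79 Pa / 1 h × 0.00750062 mmHg/Pa = 0.126 mmHg/h.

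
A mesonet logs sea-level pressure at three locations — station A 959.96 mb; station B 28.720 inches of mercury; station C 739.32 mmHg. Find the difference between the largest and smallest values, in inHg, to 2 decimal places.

0.76 inHg

station A: 959.96 mb = 28.3476 inHg.
station C: 739.32 mmHg = 29.1071 inHg.
Spread: 29.1071 − 28.3476 = 0.76 inHg.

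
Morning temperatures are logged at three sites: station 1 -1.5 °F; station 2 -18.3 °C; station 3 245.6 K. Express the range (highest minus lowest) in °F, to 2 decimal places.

station 1: -1.5 °F = -18.611 °C.
station 3: 245.6 K = -27.550 °C.
Spread: (-18.300) − (-27.550) = 9.250 °C = 16.65 °F.

16.65 °F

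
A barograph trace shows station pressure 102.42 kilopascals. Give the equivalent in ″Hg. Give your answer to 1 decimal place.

30.2 inHg

1 kPa = 0.2953 inHg, so 102.42 × 0.2953 = 30.2 inHg.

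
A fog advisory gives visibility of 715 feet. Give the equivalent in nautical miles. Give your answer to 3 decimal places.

0.118 nmi

1 ft = 0.000164579 nmi, so 715 × 0.000164579 = 0.118 nmi.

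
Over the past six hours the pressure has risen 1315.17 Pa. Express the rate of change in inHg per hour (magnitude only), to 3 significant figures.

0.0647 inHg per hour

1315.17 Pa / 6 h × 0.0002953 inHg/Pa = 0.0647 inHg/h.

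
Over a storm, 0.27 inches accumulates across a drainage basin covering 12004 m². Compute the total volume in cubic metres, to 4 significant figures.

82.32 cubic metres

Depth: 0.27 in × 25.4 = 6.858 mm.
1 mm over 1 m² is 1 L, so volume = 6.858 × 12004 = 82323.432 L = 82.32 m³.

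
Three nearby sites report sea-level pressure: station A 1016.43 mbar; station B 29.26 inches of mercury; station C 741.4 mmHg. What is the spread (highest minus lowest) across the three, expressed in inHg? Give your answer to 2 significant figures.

0.83 inHg

station A: 1016.43 mb = 30.0152 inHg.
station C: 741.4 mmHg = 29.1890 inHg.
Spread: 30.0152 − 29.1890 = 0.83 inHg.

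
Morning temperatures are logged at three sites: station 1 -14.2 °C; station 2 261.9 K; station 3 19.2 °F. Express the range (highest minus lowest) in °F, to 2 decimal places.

12.76 °F

station 2: 261.9 K = -11.250 °C.
station 3: 19.2 °F = -7.111 °C.
Spread: (-7.111) − (-14.200) = 7.089 °C = 12.76 °F.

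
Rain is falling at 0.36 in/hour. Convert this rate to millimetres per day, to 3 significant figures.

0.36 in/hour × 25.4 mm/in × 24 hour/day = 219 mm/day.

219 mm/day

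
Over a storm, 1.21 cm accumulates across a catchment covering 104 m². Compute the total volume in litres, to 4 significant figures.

1258 litres

Depth: 1.21 cm × 10 = 12.1 mm.
1 mm over 1 m² is 1 L, so volume = 12.1 × 104 = 1258.4 L ≈ 1258 L.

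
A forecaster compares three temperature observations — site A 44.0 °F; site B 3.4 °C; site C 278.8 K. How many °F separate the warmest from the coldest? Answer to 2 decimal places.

5.88 °F

site A: 44.0 °F = 6.667 °C.
site C: 278.8 K = 5.650 °C.
Spread: 6.667 − 3.400 = 3.267 °C = 5.88 °F.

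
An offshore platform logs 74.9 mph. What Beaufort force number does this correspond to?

Beaufort force 12

74.9 mph = 33.5 m/s, which is Beaufort 12 (hurricane force, ≥32.7 m/s).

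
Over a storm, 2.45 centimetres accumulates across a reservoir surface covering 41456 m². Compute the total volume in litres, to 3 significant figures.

Depth: 2.45 cm × 10 = 24.5 mm.
1 mm over 1 m² is 1 L, so volume = 24.5 × 41456 = 1015672 L ≈ 1020000 L.

1020000 litres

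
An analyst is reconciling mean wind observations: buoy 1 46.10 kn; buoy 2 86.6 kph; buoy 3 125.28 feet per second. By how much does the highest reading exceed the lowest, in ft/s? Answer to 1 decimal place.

47.5 ft/s

buoy 1: 46.10 kt = 77.808 ft/s.
buoy 2: 86.6 km/h = 78.922 ft/s.
Spread: 125.280 − 77.808 = 47.5 ft/s.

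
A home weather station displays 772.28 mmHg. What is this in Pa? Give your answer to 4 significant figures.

103000 Pa

1 mmHg = 133.322 Pa, so 772.28 × 133.322 = 103000 Pa.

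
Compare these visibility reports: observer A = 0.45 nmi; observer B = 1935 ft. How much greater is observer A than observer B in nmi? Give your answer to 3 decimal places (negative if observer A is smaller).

0.132 nmi

observer B: 1935 ft = 0.31846 nmi.
Difference: 0.45000 − 0.31846 = 0.132 nmi.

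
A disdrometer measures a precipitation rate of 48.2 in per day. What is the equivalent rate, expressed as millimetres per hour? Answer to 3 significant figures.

48.2 in/day × 25.4 mm/in × 0.0416667 day/hour = 51.0 mm/hour.

51.0 mm/hour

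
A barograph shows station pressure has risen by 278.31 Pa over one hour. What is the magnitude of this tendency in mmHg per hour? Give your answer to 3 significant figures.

278.31 Pa / 1 h × 0.00750062 mmHg/Pa = 2.09 mmHg/h.

2.09 mmHg per hour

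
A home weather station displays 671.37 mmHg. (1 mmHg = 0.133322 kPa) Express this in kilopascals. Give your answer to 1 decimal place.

1 mmHg = 0.133322 kPa, so 671.37 × 0.133322 = 89.5 kPa.

89.5 kPa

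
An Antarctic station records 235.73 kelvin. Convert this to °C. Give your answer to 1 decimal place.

°C = 235.73 − 273.15 = -37.4 °C.

-37.4 °C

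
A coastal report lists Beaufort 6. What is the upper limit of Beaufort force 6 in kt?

27 kt

Beaufort 6 (strong breeze) spans 22–27 knots.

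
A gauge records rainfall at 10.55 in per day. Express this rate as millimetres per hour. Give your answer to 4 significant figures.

11.17 mm/hour

10.55 in/day × 25.4 mm/in × 0.0416667 day/hour = 11.17 mm/hour.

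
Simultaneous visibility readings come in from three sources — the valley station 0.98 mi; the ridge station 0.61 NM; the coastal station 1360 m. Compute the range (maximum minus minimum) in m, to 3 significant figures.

447 m

the valley station: 0.98 SM = 1577.16 m.
the ridge station: 0.61 nmi = 1129.72 m.
Spread: 1577.16 − 1129.72 = 447 m.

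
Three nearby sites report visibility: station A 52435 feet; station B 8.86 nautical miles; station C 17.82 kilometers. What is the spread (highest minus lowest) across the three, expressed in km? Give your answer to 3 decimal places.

station A: 52435 ft = 15.98219 km.
station B: 8.86 nmi = 16.40872 km.
Spread: 17.82000 − 15.98219 = 1.838 km.

1.838 km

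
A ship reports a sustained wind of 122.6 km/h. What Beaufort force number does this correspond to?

122.6 km/h = 34.1 m/s, which is Beaufort 12 (hurricane force, ≥32.7 m/s).

Beaufort force 12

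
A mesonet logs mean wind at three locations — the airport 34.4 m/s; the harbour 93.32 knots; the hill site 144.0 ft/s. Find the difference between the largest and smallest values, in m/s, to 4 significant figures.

13.61 m/s

the harbour: 93.32 kt = 48.0080 m/s.
the hill site: 144.0 ft/s = 43.8912 m/s.
Spread: 48.0080 − 34.4000 = 13.61 m/s.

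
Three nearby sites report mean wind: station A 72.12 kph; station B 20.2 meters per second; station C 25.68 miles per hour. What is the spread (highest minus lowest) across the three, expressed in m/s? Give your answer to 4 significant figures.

8.720 m/s

station A: 72.12 km/h = 20.03333 m/s.
station C: 25.68 mph = 11.47999 m/s.
Spread: 20.20000 − 11.47999 = 8.720 m/s.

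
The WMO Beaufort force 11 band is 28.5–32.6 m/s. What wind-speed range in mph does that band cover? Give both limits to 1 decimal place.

63.8 to 72.9 mph

28.5–32.6 m/s × 2.237 = 63.8–72.9 mph.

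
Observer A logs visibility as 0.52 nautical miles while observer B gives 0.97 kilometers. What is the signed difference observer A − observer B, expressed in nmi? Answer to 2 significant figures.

observer B: 0.97 km = 0.523758 nmi.
Difference: 0.520000 − 0.523758 = -0.0038 nmi.

-0.0038 nmi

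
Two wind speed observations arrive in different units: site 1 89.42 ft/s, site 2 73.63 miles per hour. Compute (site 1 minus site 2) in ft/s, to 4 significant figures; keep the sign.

-18.57 ft/s

site 2: 73.63 mph = 107.9907 ft/s.
Difference: 89.4200 − 107.9907 = -18.57 ft/s.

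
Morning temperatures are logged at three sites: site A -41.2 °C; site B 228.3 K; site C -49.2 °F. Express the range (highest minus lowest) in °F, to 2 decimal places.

site B: 228.3 K = -44.850 °C.
site C: -49.2 °F = -45.111 °C.
Spread: (-41.200) − (-45.111) = 3.911 °C = 7.04 °F.

7.04 °F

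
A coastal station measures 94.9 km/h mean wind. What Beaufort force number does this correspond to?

Beaufort force 10

94.9 km/h = 26.4 m/s, which is Beaufort 10 (storm, 24.5–28.4 m/s).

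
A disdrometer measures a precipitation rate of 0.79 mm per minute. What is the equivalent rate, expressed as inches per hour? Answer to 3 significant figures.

0.79 mm/minute × 0.0393701 in/mm × 60 minute/hour = 1.87 in/hour.

1.87 in/hour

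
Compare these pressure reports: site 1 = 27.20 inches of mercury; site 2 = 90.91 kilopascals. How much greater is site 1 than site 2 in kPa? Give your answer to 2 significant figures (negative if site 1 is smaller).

1.2 kPa

site 1: 27.20 inHg = 92.110 kPa.
Difference: 92.110 − 90.910 = 1.2 kPa.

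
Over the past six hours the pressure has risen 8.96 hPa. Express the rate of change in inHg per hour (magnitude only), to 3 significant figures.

8.96 hPa / 6 h × 0.02953 inHg/hPa = 0.0441 inHg/h.

0.0441 inHg per hour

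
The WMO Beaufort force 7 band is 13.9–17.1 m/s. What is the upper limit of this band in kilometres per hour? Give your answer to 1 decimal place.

13.9–17.1 m/s × 3.6 = 50.0–61.6 km/h.

61.6 km/h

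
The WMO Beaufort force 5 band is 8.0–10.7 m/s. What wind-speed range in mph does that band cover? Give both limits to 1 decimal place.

17.9 to 23.9 mph

8.0–10.7 m/s × 2.237 = 17.9–23.9 mph.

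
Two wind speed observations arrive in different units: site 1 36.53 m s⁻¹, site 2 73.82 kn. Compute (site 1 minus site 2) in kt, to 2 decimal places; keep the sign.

site 1: 36.53 m/s = 71.0086 kt.
Difference: 71.0086 − 73.8200 = -2.81 kt.

-2.81 kt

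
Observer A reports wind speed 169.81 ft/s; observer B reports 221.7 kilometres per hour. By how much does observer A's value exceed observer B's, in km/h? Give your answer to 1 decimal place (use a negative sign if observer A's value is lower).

observer A: 169.81 ft/s = 186.329 km/h.
Difference: 186.329 − 221.700 = -35.4 km/h.

-35.4 km/h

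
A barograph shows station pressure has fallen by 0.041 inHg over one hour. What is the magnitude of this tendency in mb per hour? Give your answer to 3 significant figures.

1.39 mb per hour

0.041 inHg / 1 h × 33.8639 mb/inHg = 1.39 mb/h.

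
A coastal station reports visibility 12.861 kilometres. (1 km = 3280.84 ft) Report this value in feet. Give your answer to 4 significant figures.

42190 ft

1 km = 3280.84 ft, so 12.861 × 3280.84 = 42190 ft.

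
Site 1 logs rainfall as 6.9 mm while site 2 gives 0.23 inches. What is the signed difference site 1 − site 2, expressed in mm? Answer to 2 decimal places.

site 2: 0.23 in = 5.8420 mm.
Difference: 6.9000 − 5.8420 = 1.06 mm.

1.06 mm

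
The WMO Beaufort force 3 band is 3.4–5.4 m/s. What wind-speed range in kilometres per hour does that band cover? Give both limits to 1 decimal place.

3.4–5.4 m/s × 3.6 = 12.2–19.4 km/h.

12.2 to 19.4 km/h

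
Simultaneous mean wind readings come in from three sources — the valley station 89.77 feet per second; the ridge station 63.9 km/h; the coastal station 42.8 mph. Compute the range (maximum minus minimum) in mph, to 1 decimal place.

21.5 mph

the valley station: 89.77 ft/s = 61.207 mph.
the ridge station: 63.9 km/h = 39.706 mph.
Spread: 61.207 − 39.706 = 21.5 mph.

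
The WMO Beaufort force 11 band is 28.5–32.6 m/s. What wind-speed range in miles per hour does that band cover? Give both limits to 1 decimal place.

63.8 to 72.9 mph

28.5–32.6 m/s × 2.237 = 63.8–72.9 mph.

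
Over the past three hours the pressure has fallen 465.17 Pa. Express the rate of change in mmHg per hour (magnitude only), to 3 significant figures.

465.17 Pa / 3 h × 0.00750062 mmHg/Pa = 1.16 mmHg/h.

1.16 mmHg per hour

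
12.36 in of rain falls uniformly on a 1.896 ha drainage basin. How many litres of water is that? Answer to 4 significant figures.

Depth: 12.36 in × 25.4 = 313.944 mm.
Area: 1.896 ha = 18960 m².
1 mm over 1 m² is 1 L, so volume = 313.944 × 18960 = 5952378.2 L ≈ 5952000 L.

5952000 litres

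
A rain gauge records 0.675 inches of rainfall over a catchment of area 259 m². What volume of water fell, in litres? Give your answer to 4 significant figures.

4441 litres

Depth: 0.675 in × 25.4 = 17.145 mm.
1 mm over 1 m² is 1 L, so volume = 17.145 × 259 = 4440.555 L ≈ 4441 L.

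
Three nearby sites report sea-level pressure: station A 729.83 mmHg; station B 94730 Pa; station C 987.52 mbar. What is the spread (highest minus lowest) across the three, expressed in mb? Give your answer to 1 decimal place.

40.2 mb

station A: 729.83 mmHg = 973.027 mb.
station B: 94730 Pa = 947.300 mb.
Spread: 987.520 − 947.300 = 40.2 mb.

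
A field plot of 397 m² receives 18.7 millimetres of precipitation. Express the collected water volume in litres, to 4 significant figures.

7424 litres

1 mm over 1 m² is 1 L, so volume = 18.7 × 397 = 7423.9 L ≈ 7424 L.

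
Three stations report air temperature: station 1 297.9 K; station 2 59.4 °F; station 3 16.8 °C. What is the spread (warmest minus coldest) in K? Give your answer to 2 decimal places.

9.53 K

station 1: 297.9 K = 24.750 °C.
station 2: 59.4 °F = 15.222 °C.
Spread: 24.750 − 15.222 = 9.528 °C.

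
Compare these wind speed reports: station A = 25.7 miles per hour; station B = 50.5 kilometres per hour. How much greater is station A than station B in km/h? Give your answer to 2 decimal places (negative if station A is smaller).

-9.14 km/h

station A: 25.7 mph = 41.3601 km/h.
Difference: 41.3601 − 50.5000 = -9.14 km/h.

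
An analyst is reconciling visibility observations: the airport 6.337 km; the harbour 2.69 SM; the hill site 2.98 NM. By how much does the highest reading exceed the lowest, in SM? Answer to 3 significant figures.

the airport: 6.337 km = 3.9376 SM.
the hill site: 2.98 nmi = 3.4293 SM.
Spread: 3.9376 − 2.6900 = 1.25 SM.

1.25 SM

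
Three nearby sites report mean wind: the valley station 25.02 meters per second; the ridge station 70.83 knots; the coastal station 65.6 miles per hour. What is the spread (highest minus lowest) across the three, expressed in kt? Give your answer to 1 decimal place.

22.2 kt

the valley station: 25.02 m/s = 48.635 kt.
the coastal station: 65.6 mph = 57.005 kt.
Spread: 70.830 − 48.635 = 22.2 kt.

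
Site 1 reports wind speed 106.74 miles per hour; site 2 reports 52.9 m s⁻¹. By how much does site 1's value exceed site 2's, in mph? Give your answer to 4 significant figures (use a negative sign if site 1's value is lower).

site 2: 52.9 m/s = 118.3339 mph.
Difference: 106.7400 − 118.3339 = -11.59 mph.

-11.59 mph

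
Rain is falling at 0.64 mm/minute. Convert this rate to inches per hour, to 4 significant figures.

1.512 in/hour

0.64 mm/minute × 0.0393701 in/mm × 60 minute/hour = 1.512 in/hour.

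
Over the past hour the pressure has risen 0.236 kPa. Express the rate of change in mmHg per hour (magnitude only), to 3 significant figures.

1.77 mmHg per hour

0.236 kPa / 1 h × 7.50062 mmHg/kPa = 1.77 mmHg/h.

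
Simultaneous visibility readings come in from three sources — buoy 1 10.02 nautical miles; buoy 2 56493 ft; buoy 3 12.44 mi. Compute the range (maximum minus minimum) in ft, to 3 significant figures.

buoy 1: 10.02 nmi = 60882.68 ft.
buoy 3: 12.44 SM = 65683.20 ft.
Spread: 65683.20 − 56493.00 = 9190 ft.

9190 ft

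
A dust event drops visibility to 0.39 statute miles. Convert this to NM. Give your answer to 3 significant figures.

1 SM = 0.868976 nmi, so 0.39 × 0.868976 = 0.339 nmi.

0.339 nmi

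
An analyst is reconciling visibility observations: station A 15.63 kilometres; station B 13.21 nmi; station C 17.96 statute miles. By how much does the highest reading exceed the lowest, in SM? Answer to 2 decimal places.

8.25 SM

station A: 15.63 km = 9.7120 SM.
station B: 13.21 nmi = 15.2018 SM.
Spread: 17.9600 − 9.7120 = 8.25 SM.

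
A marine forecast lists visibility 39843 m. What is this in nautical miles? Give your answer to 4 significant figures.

21.51 nmi

1 m = 0.000539957 nmi, so 39843 × 0.000539957 = 21.51 nmi.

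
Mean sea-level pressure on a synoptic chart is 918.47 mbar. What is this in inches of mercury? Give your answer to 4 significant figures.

1 mb = 0.02953 inHg, so 918.47 × 0.02953 = 27.12 inHg.

27.12 inHg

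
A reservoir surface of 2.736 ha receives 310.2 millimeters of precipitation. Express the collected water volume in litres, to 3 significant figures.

Area: 2.736 ha = 27360 m².
1 mm over 1 m² is 1 L, so volume = 310.2 × 27360 = 8487072 L ≈ 8490000 L.

8490000 litres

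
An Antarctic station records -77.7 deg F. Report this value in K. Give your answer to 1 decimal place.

212.2 K

First to °C: -60.94 °C.
Then to K: 212.2 K.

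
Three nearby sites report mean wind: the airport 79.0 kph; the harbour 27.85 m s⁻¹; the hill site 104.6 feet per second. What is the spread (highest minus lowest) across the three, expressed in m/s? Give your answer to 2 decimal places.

the airport: 79.0 km/h = 21.9444 m/s.
the hill site: 104.6 ft/s = 31.8821 m/s.
Spread: 31.8821 − 21.9444 = 9.94 m/s.

9.94 m/s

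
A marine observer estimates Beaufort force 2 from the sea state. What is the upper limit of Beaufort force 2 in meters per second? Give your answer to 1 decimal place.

Beaufort 2 (light breeze) spans 1.6–3.3 m/s.

3.3 m/s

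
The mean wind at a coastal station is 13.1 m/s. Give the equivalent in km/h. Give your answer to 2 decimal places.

1 m/s = 3.6 km/h, so 13.1 × 3.6 = 47.16 km/h.

47.16 km/h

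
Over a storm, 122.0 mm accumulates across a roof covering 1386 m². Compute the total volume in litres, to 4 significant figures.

1 mm over 1 m² is 1 L, so volume = 122 × 1386 = 169092 L ≈ 169100 L.

169100 litres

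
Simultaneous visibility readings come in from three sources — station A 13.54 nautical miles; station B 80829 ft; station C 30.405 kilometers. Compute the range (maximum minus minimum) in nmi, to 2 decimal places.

station B: 80829 ft = 13.3027 nmi.
station C: 30.405 km = 16.4174 nmi.
Spread: 16.4174 − 13.3027 = 3.11 nmi.

3.11 nmi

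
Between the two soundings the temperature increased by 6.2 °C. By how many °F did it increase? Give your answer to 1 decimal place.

11.2 °F

A change of 1 °C equals a change of 1.8 °F: Δ°F = 6.2 × 1.8 = 11.2 °F.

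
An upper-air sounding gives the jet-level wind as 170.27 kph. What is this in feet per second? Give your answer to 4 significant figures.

155.2 ft/s

1 km/h = 0.911344 ft/s, so 170.27 × 0.911344 = 155.2 ft/s.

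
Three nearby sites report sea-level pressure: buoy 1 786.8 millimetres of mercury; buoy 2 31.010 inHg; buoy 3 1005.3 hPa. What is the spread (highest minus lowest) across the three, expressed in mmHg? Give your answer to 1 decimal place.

buoy 2: 31.010 inHg = 787.654 mmHg.
buoy 3: 1005.3 hPa = 754.037 mmHg.
Spread: 787.654 − 754.037 = 33.6 mmHg.

33.6 mmHg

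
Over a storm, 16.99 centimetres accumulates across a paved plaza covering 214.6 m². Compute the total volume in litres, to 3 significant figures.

36500 litres

Depth: 16.99 cm × 10 = 169.9 mm.
1 mm over 1 m² is 1 L, so volume = 169.9 × 214.6 = 36460.54 L ≈ 36500 L.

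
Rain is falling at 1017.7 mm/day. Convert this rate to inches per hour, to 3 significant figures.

1017.7 mm/day × 0.0393701 in/mm × 0.0416667 day/hour = 1.67 in/hour.

1.67 in/hour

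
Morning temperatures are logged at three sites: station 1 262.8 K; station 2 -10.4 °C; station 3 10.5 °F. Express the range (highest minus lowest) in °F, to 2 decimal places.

station 1: 262.8 K = -10.350 °C.
station 3: 10.5 °F = -11.944 °C.
Spread: (-10.350) − (-11.944) = 1.594 °C = 2.87 °F.

2.87 °F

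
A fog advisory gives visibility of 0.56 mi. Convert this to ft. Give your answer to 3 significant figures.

1 SM = 5280 ft, so 0.56 × 5280 = 2960 ft.

2960 ft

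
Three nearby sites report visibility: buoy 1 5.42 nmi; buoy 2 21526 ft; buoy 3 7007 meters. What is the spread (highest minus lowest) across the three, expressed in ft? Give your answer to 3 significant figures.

11400 ft

buoy 1: 5.42 nmi = 32932.55 ft.
buoy 3: 7007 m = 22988.85 ft.
Spread: 32932.55 − 21526.00 = 11400 ft.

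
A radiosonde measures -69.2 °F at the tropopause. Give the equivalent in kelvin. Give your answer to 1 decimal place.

First to °C: -56.22 °C.
Then to K: 216.9 K.

216.9 K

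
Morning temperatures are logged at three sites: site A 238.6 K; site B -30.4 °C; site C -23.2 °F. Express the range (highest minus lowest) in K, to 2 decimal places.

4.15 K

site A: 238.6 K = -34.550 °C.
site C: -23.2 °F = -30.667 °C.
Spread: (-30.400) − (-34.550) = 4.150 °C.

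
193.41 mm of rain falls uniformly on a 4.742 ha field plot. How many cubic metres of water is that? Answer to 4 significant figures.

9172 cubic metres

Area: 4.742 ha = 47420 m².
1 mm over 1 m² is 1 L, so volume = 193.41 × 47420 = 9171502.2 L = 9172 m³.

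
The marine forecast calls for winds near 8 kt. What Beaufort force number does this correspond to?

8 kt lies in the Beaufort 3 band (gentle breeze, 7–10 kt).

Beaufort force 3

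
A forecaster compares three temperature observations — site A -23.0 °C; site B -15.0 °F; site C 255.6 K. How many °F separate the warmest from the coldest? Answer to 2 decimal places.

15.41 °F

site B: -15.0 °F = -26.111 °C.
site C: 255.6 K = -17.550 °C.
Spread: (-17.550) − (-26.111) = 8.561 °C = 15.41 °F.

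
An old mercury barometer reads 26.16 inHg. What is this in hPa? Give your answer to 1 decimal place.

1 inHg = 33.8639 hPa, so 26.16 × 33.8639 = 885.9 hPa.

885.9 hPa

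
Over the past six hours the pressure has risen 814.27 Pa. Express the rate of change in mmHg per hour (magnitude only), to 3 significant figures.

1.02 mmHg per hour

814.27 Pa / 6 h × 0.00750062 mmHg/Pa = 1.02 mmHg/h.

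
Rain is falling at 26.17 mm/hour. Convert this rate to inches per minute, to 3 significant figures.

0.0172 in/minute

26.17 mm/hour × 0.0393701 in/mm × 0.0166667 hour/minute = 0.0172 in/minute.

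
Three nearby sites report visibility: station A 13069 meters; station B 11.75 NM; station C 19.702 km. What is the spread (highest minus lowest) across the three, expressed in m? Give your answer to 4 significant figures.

8692 m

station B: 11.75 nmi = 21761.00 m.
station C: 19.702 km = 19702.00 m.
Spread: 21761.00 − 13069.00 = 8692 m.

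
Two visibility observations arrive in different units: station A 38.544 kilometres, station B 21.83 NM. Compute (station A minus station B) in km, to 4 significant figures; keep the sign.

-1.885 km

station B: 21.83 nmi = 40.42916 km.
Difference: 38.54400 − 40.42916 = -1.885 km.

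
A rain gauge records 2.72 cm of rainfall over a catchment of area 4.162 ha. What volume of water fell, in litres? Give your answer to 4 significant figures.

Depth: 2.72 cm × 10 = 27.2 mm.
Area: 4.162 ha = 41620 m².
1 mm over 1 m² is 1 L, so volume = 27.2 × 41620 = 1132064 L ≈ 1132000 L.

1132000 litres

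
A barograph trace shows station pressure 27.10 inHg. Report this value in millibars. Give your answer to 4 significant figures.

1 inHg = 33.8639 mb, so 27.10 × 33.8639 = 917.7 mb.

917.7 mb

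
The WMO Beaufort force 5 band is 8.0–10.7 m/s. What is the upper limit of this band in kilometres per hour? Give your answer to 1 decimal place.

38.5 km/h

8.0–10.7 m/s × 3.6 = 28.8–38.5 km/h.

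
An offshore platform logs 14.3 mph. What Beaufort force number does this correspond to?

14.3 mph = 6.4 m/s, which is Beaufort 4 (moderate breeze, 5.5–7.9 m/s).

Beaufort force 4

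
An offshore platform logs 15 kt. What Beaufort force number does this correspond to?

15 kt lies in the Beaufort 4 band (moderate breeze, 11–16 kt).

Beaufort force 4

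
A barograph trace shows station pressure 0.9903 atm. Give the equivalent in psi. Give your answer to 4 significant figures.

1 atm = 14.6959 psi, so 0.9903 × 14.6959 = 14.55 psi.

14.55 psi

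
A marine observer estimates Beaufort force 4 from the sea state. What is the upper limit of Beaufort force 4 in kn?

16 kt

Beaufort 4 (moderate breeze) spans 11–16 knots.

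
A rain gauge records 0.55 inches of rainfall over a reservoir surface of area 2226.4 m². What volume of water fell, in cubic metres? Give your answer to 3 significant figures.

Depth: 0.55 in × 25.4 = 13.97 mm.
1 mm over 1 m² is 1 L, so volume = 13.97 × 2226.4 = 31102.808 L = 31.1 m³.

31.1 cubic metres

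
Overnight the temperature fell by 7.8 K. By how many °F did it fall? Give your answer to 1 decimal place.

14.0 °F

Converting a difference, only the 9/5 scale factor applies: Δ°F = 7.8 × 1.8 = 14.0 °F.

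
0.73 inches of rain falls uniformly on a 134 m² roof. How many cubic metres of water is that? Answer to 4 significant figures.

Depth: 0.73 in × 25.4 = 18.542 mm.
1 mm over 1 m² is 1 L, so volume = 18.542 × 134 = 2484.628 L = 2.485 m³.

2.485 cubic metres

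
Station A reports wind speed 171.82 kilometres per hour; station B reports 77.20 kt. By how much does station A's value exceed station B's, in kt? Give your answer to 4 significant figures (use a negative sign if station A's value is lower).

station A: 171.82 km/h = 92.7754 kt.
Difference: 92.7754 − 77.2000 = 15.58 kt.

15.58 kt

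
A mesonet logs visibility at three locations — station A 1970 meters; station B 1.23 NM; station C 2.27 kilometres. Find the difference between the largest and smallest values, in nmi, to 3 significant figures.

station A: 1970 m = 1.06371 nmi.
station C: 2.27 km = 1.22570 nmi.
Spread: 1.23000 − 1.06371 = 0.166 nmi.

0.166 nmi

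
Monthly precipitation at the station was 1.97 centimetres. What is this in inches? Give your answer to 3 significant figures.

1 cm = 0.393701 in, so 1.97 × 0.393701 = 0.776 in.

0.776 in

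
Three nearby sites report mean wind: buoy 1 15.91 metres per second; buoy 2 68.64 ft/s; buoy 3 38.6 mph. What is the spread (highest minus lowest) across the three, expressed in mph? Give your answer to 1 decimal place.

buoy 1: 15.91 m/s = 35.590 mph.
buoy 2: 68.64 ft/s = 46.800 mph.
Spread: 46.800 − 35.590 = 11.2 mph.

11.2 mph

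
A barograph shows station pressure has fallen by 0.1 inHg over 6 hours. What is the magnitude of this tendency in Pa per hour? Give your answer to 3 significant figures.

0.1 inHg / 6 h × 3386.39 Pa/inHg = 56.4 Pa/h.

56.4 Pa per hour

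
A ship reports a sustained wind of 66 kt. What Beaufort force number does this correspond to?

Beaufort force 12

66 kt lies in the Beaufort 12 band (hurricane force, ≥64 kt).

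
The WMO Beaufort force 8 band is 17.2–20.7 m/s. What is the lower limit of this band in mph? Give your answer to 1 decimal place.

17.2–20.7 m/s × 2.237 = 38.5–46.3 mph.

38.5 mph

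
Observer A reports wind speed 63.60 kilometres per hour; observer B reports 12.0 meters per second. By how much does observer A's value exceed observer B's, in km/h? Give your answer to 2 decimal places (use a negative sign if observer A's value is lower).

observer B: 12.0 m/s = 43.2000 km/h.
Difference: 63.6000 − 43.2000 = 20.40 km/h.

20.40 km/h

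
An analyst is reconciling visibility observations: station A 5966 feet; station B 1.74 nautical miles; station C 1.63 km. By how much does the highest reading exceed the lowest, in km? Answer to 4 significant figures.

1.592 km

station A: 5966 ft = 1.81844 km.
station B: 1.74 nmi = 3.22248 km.
Spread: 3.22248 − 1.63000 = 1.592 km.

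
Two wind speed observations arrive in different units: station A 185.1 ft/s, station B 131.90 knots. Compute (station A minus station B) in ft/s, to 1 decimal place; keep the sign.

station B: 131.90 kt = 222.622 ft/s.
Difference: 185.100 − 222.622 = -37.5 ft/s.

-37.5 ft/s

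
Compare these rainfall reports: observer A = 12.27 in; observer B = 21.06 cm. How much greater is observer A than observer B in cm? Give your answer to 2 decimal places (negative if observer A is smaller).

10.11 cm

observer A: 12.27 in = 31.1658 cm.
Difference: 31.1658 − 21.0600 = 10.11 cm.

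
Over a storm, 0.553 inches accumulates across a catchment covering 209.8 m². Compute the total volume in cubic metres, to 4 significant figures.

2.947 cubic metres

Depth: 0.553 in × 25.4 = 14.0462 mm.
1 mm over 1 m² is 1 L, so volume = 14.0462 × 209.8 = 2946.8928 L = 2.947 m³.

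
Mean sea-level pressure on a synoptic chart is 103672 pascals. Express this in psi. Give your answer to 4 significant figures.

1 Pa = 0.000145038 psi, so 103672 × 0.000145038 = 15.04 psi.

15.04 psi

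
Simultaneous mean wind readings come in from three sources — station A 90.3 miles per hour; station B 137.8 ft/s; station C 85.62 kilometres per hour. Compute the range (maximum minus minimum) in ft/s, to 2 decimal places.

59.77 ft/s

station A: 90.3 mph = 132.4400 ft/s.
station C: 85.62 km/h = 78.0293 ft/s.
Spread: 137.8000 − 78.0293 = 59.77 ft/s.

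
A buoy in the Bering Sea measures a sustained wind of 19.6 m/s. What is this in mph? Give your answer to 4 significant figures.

1 m/s = 2.23694 mph, so 19.6 × 2.23694 = 43.84 mph.

43.84 mph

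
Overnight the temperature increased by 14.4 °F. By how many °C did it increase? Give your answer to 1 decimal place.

Converting a difference, only the 9/5 scale factor applies: Δ°C = 14.4 × 0.5556 = 8.0 °C.

8.0 °C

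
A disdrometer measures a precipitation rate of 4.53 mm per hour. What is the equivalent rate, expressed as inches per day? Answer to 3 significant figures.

4.28 in/day

4.53 mm/hour × 0.0393701 in/mm × 24 hour/day = 4.28 in/day.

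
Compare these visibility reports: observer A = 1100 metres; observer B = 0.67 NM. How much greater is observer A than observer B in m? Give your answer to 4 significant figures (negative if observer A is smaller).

-140.8 m

observer B: 0.67 nmi = 1240.840 m.
Difference: 1100.000 − 1240.840 = -140.8 m.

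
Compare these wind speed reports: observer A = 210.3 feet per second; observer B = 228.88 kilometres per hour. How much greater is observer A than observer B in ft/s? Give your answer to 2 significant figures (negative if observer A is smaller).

observer B: 228.88 km/h = 208.589 ft/s.
Difference: 210.300 − 208.589 = 1.7 ft/s.

1.7 ft/s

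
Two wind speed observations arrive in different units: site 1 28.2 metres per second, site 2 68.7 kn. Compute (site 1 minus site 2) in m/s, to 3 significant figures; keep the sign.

-7.14 m/s

site 2: 68.7 kt = 35.3423 m/s.
Difference: 28.2000 − 35.3423 = -7.14 m/s.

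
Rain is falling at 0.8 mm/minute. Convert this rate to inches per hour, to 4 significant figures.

0.8 mm/minute × 0.0393701 in/mm × 60 minute/hour = 1.890 in/hour.

1.890 in/hour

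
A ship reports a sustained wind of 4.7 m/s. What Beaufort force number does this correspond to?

4.7 m/s lies in the Beaufort 3 band (gentle breeze, 3.4–5.4 m/s).

Beaufort force 3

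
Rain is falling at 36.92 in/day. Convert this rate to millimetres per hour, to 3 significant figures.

36.92 in/day × 25.4 mm/in × 0.0416667 day/hour = 39.1 mm/hour.

39.1 mm/hour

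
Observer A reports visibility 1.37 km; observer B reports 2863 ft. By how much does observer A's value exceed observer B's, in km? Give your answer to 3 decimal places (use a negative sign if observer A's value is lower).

observer B: 2863 ft = 0.87264 km.
Difference: 1.37000 − 0.87264 = 0.497 km.

0.497 km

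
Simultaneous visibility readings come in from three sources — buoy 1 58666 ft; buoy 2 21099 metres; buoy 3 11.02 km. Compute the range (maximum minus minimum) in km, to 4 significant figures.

10.08 km

buoy 1: 58666 ft = 17.8814 km.
buoy 2: 21099 m = 21.0990 km.
Spread: 21.0990 − 11.0200 = 10.08 km.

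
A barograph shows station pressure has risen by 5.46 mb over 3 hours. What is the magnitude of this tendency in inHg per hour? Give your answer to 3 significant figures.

0.0537 inHg per hour

5.46 mb / 3 h × 0.02953 inHg/mb = 0.0537 inHg/h.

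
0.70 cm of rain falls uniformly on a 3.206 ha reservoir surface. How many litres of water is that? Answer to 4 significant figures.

Depth: 0.70 cm × 10 = 7 mm.
Area: 3.206 ha = 32060 m².
1 mm over 1 m² is 1 L, so volume = 7 × 32060 = 224420 L ≈ 224400 L.

224400 litres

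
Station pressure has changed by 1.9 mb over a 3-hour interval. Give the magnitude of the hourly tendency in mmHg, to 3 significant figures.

0.475 mmHg per hour

1.9 mb / 3 h × 0.750062 mmHg/mb = 0.475 mmHg/h.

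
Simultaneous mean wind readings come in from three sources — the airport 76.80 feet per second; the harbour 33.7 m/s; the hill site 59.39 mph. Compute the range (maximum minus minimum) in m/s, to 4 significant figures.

10.29 m/s

the airport: 76.80 ft/s = 23.4086 m/s.
the hill site: 59.39 mph = 26.5497 m/s.
Spread: 33.7000 − 23.4086 = 10.29 m/s.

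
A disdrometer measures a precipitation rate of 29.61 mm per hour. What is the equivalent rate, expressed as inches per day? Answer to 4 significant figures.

29.61 mm/hour × 0.0393701 in/mm × 24 hour/day = 27.98 in/day.

27.98 in/day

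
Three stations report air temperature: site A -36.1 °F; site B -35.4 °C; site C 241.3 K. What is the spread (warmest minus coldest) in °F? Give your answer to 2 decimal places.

10.77 °F

site A: -36.1 °F = -37.833 °C.
site C: 241.3 K = -31.850 °C.
Spread: (-31.850) − (-37.833) = 5.983 °C = 10.77 °F.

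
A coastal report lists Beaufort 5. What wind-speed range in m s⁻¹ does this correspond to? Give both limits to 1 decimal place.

8.0 to 10.7 m/s

Beaufort 5 (fresh breeze) spans 8.0–10.7 m/s.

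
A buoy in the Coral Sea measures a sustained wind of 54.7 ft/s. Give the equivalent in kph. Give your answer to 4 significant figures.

60.02 km/h

1 ft/s = 1.09728 km/h, so 54.7 × 1.09728 = 60.02 km/h.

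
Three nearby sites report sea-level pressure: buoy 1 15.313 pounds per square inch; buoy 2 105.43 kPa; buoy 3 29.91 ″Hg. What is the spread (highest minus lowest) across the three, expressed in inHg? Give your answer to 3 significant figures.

buoy 1: 15.313 psi = 31.1776 inHg.
buoy 2: 105.43 kPa = 31.1335 inHg.
Spread: 31.1776 − 29.9100 = 1.27 inHg.

1.27 inHg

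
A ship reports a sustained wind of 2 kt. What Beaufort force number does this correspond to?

2 kt lies in the Beaufort 1 band (light air, 1–3 kt).

Beaufort force 1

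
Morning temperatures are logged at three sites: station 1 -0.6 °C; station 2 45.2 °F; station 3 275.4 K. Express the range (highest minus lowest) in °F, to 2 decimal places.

station 2: 45.2 °F = 7.333 °C.
station 3: 275.4 K = 2.250 °C.
Spread: 7.333 − (-0.600) = 7.933 °C = 14.28 °F.

14.28 °F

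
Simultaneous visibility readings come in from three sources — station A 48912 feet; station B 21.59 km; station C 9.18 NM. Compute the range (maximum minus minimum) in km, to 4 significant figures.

6.682 km

station A: 48912 ft = 14.90838 km.
station C: 9.18 nmi = 17.00136 km.
Spread: 21.59000 − 14.90838 = 6.682 km.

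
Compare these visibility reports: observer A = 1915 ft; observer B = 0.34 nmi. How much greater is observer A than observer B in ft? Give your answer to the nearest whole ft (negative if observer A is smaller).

observer B: 0.34 nmi = 2065.88 ft.
Difference: 1915.00 − 2065.88 = -151 ft.

-151 ft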